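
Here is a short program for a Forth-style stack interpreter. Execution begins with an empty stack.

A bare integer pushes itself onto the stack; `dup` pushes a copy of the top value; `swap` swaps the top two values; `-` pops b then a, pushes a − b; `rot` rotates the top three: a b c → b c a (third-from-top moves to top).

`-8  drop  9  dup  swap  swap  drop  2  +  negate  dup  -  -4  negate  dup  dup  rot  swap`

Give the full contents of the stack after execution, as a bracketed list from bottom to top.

-8     -> -8
drop   -> (empty)
9      -> 9
dup    -> 9 9
swap   -> 9 9
swap   -> 9 9
drop   -> 9
2      -> 9 2
+      -> 11
negate -> -11
dup    -> -11 -11
-      -> 0
-4     -> 0 -4
negate -> 0 4
dup    -> 0 4 4
dup    -> 0 4 4 4
rot    -> 0 4 4 4
swap   -> 0 4 4 4

[0, 4, 4, 4]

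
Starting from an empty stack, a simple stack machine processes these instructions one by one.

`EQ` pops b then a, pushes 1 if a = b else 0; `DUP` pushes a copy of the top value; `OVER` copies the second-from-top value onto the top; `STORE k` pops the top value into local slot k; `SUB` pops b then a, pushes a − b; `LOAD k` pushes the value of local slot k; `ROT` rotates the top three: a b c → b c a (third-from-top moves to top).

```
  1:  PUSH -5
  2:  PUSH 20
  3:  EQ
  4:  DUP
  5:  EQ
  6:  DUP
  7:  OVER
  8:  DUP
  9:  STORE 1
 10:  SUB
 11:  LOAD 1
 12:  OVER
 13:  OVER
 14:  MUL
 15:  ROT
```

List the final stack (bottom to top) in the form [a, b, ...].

[1, 1, 0, 0]

PUSH -5 -> [-5]
PUSH 20 -> [-5, 20]
EQ      -> [0]
DUP     -> [0, 0]
EQ      -> [1]
DUP     -> [1, 1]
OVER    -> [1, 1, 1]
DUP     -> [1, 1, 1, 1]
STORE 1 -> [1, 1, 1]
SUB     -> [1, 0]
LOAD 1  -> [1, 0, 1]
OVER    -> [1, 0, 1, 0]
OVER    -> [1, 0, 1, 0, 1]
MUL     -> [1, 0, 1, 0]
ROT     -> [1, 1, 0, 0]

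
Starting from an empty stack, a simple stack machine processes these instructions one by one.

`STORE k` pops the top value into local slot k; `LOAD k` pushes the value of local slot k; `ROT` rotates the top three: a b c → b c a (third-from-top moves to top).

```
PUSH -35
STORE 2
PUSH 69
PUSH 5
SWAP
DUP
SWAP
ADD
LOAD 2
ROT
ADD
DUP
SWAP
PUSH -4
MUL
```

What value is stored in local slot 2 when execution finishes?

PUSH -35 -> -35
STORE 2  -> (empty)
PUSH 69  -> 69
PUSH 5   -> 69 5
SWAP     -> 5 69
DUP      -> 5 69 69
SWAP     -> 5 69 69
ADD      -> 5 138
LOAD 2   -> 5 138 -35
ROT      -> 138 -35 5
ADD      -> 138 -30
DUP      -> 138 -30 -30
SWAP     -> 138 -30 -30
PUSH -4  -> 138 -30 -30 -4
MUL      -> 138 -30 120

-35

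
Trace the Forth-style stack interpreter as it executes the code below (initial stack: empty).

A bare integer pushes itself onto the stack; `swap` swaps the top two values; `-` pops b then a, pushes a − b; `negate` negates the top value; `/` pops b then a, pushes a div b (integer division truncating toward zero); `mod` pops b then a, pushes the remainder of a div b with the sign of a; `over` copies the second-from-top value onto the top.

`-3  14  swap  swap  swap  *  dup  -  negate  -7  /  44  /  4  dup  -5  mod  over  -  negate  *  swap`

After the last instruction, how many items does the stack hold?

2

-3     -> -3
14     -> -3 14
swap   -> 14 -3
swap   -> -3 14
swap   -> 14 -3
*      -> -42
dup    -> -42 -42
-      -> 0
negate -> 0
-7     -> 0 -7
/      -> 0
44     -> 0 44
/      -> 0
4      -> 0 4
dup    -> 0 4 4
-5     -> 0 4 4 -5
mod    -> 0 4 4
over   -> 0 4 4 4
-      -> 0 4 0
negate -> 0 4 0
*      -> 0 0
swap   -> 0 0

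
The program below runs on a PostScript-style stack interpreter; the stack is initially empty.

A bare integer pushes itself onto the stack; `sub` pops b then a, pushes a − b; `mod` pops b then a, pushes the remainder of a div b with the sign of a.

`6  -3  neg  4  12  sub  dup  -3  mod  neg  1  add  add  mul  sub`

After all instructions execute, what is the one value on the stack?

6    6
-3   6 -3
neg  6 3
4    6 3 4
12   6 3 4 12
sub  6 3 -8
dup  6 3 -8 -8
-3   6 3 -8 -8 -3
mod  6 3 -8 -2
neg  6 3 -8 2
1    6 3 -8 2 1
add  6 3 -8 3
add  6 3 -5
mul  6 -15
sub  21

21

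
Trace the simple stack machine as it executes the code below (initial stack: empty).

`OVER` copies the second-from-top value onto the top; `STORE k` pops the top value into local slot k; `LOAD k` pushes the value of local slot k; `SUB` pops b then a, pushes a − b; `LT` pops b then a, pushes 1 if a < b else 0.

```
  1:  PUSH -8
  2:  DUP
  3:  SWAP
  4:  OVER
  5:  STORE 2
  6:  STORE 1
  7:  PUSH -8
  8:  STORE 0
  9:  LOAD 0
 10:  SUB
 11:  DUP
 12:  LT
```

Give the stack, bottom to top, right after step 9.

[-8, -8]

PUSH -8 : -8
DUP     : -8 -8
SWAP    : -8 -8
OVER    : -8 -8 -8
STORE 2 : -8 -8
STORE 1 : -8
PUSH -8 : -8 -8
STORE 0 : -8
LOAD 0  : -8 -8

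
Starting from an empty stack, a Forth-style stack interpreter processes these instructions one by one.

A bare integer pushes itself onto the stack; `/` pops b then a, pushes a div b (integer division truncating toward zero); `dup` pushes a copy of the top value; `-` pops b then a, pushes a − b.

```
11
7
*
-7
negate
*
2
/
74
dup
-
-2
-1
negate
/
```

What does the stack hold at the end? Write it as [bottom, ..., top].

11     → 11
7      → 11 7
*      → 77
-7     → 77 -7
negate → 77 7
*      → 539
2      → 539 2
/      → 269
74     → 269 74
dup    → 269 74 74
-      → 269 0
-2     → 269 0 -2
-1     → 269 0 -2 -1
negate → 269 0 -2 1
/      → 269 0 -2

[269, 0, -2]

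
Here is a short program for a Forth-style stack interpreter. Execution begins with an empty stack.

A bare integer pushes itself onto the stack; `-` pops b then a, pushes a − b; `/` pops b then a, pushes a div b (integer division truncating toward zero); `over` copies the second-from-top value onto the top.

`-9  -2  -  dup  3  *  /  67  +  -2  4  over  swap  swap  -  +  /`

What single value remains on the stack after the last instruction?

-9   : [-9]
-2   : [-9, -2]
-    : [-7]
dup  : [-7, -7]
3    : [-7, -7, 3]
*    : [-7, -21]
/    : [0]
67   : [0, 67]
+    : [67]
-2   : [67, -2]
4    : [67, -2, 4]
over : [67, -2, 4, -2]
swap : [67, -2, -2, 4]
swap : [67, -2, 4, -2]
-    : [67, -2, 6]
+    : [67, 4]
/    : [16]

16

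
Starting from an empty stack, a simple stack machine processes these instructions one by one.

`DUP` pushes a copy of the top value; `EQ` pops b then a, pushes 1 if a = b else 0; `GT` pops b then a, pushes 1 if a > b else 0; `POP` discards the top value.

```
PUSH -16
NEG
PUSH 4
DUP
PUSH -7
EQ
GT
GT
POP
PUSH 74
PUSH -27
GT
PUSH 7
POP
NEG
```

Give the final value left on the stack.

PUSH -16 → [-16]
NEG      → [16]
PUSH 4   → [16, 4]
DUP      → [16, 4, 4]
PUSH -7  → [16, 4, 4, -7]
EQ       → [16, 4, 0]
GT       → [16, 1]
GT       → [1]
POP      → []
PUSH 74  → [74]
PUSH -27 → [74, -27]
GT       → [1]
PUSH 7   → [1, 7]
POP      → [1]
NEG      → [-1]

-1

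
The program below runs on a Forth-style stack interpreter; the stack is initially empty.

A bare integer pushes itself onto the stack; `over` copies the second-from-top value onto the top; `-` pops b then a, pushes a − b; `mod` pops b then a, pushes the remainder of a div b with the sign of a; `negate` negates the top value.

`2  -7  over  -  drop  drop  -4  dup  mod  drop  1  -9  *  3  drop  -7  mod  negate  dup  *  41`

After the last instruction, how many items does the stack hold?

2

2      -> 2
-7     -> 2 -7
over   -> 2 -7 2
-      -> 2 -9
drop   -> 2
drop   -> (empty)
-4     -> -4
dup    -> -4 -4
mod    -> 0
drop   -> (empty)
1      -> 1
-9     -> 1 -9
*      -> -9
3      -> -9 3
drop   -> -9
-7     -> -9 -7
mod    -> -2
negate -> 2
dup    -> 2 2
*      -> 4
41     -> 4 41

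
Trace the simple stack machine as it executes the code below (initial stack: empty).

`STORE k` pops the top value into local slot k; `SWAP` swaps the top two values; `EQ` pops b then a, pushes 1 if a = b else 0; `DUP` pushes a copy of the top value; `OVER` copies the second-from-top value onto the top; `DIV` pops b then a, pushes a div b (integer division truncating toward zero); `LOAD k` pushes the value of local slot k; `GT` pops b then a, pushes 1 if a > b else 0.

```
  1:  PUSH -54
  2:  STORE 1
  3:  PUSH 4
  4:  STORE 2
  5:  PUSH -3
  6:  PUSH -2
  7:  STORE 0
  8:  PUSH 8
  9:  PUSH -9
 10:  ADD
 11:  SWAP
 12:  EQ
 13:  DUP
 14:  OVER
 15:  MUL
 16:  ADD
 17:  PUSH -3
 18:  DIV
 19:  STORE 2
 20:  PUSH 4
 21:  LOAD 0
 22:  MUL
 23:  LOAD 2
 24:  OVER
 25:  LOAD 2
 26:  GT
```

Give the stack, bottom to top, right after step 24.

PUSH -54 : -54
STORE 1  : (empty)
PUSH 4   : 4
STORE 2  : (empty)
PUSH -3  : -3
PUSH -2  : -3 -2
STORE 0  : -3
PUSH 8   : -3 8
PUSH -9  : -3 8 -9
ADD      : -3 -1
SWAP     : -1 -3
EQ       : 0
DUP      : 0 0
OVER     : 0 0 0
MUL      : 0 0
ADD      : 0
PUSH -3  : 0 -3
DIV      : 0
STORE 2  : (empty)
PUSH 4   : 4
LOAD 0   : 4 -2
MUL      : -8
LOAD 2   : -8 0
OVER     : -8 0 -8

[-8, 0, -8]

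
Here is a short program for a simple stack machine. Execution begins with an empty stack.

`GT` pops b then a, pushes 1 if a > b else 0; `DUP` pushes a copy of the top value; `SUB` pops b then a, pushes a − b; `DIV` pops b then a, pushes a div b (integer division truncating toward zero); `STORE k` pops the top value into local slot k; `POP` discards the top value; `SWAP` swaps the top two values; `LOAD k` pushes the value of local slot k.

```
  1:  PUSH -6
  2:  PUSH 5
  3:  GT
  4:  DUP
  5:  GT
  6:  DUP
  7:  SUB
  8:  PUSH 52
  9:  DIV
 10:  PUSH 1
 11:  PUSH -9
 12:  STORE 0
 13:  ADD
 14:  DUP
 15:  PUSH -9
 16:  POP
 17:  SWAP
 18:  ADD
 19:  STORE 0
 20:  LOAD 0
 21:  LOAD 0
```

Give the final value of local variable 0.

PUSH -6 -> [-6]
PUSH 5  -> [-6, 5]
GT      -> [0]
DUP     -> [0, 0]
GT      -> [0]
DUP     -> [0, 0]
SUB     -> [0]
PUSH 52 -> [0, 52]
DIV     -> [0]
PUSH 1  -> [0, 1]
PUSH -9 -> [0, 1, -9]
STORE 0 -> [0, 1]
ADD     -> [1]
DUP     -> [1, 1]
PUSH -9 -> [1, 1, -9]
POP     -> [1, 1]
SWAP    -> [1, 1]
ADD     -> [2]
STORE 0 -> []
LOAD 0  -> [2]
LOAD 0  -> [2, 2]

2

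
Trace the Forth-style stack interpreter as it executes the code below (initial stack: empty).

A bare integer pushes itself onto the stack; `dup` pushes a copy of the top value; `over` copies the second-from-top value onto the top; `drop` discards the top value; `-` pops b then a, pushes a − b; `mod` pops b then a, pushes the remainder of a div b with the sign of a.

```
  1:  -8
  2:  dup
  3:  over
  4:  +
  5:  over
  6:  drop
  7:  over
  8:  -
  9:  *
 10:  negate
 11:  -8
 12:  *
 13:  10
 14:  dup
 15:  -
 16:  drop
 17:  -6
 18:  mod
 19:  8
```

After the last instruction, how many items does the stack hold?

-8     → -8
dup    → -8 -8
over   → -8 -8 -8
+      → -8 -16
over   → -8 -16 -8
drop   → -8 -16
over   → -8 -16 -8
-      → -8 -8
*      → 64
negate → -64
-8     → -64 -8
*      → 512
10     → 512 10
dup    → 512 10 10
-      → 512 0
drop   → 512
-6     → 512 -6
mod    → 2
8      → 2 8

2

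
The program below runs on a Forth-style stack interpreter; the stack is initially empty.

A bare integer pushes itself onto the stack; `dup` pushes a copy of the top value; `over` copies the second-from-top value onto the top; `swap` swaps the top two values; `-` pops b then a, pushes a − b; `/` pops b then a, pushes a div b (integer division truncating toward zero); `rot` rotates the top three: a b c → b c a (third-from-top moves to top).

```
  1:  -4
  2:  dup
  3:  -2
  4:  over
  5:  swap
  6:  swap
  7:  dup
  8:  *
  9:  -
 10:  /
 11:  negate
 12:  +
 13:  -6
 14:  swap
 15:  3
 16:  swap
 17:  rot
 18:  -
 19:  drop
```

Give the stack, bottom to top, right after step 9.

[-4, -4, -18]

-4   -> [-4]
dup  -> [-4, -4]
-2   -> [-4, -4, -2]
over -> [-4, -4, -2, -4]
swap -> [-4, -4, -4, -2]
swap -> [-4, -4, -2, -4]
dup  -> [-4, -4, -2, -4, -4]
*    -> [-4, -4, -2, 16]
-    -> [-4, -4, -18]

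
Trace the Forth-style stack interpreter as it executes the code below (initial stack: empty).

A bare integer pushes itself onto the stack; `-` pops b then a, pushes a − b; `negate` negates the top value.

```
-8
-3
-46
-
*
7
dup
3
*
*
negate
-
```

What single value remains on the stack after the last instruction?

-8     -> -8
-3     -> -8 -3
-46    -> -8 -3 -46
-      -> -8 43
*      -> -344
7      -> -344 7
dup    -> -344 7 7
3      -> -344 7 7 3
*      -> -344 7 21
*      -> -344 147
negate -> -344 -147
-      -> -197

-197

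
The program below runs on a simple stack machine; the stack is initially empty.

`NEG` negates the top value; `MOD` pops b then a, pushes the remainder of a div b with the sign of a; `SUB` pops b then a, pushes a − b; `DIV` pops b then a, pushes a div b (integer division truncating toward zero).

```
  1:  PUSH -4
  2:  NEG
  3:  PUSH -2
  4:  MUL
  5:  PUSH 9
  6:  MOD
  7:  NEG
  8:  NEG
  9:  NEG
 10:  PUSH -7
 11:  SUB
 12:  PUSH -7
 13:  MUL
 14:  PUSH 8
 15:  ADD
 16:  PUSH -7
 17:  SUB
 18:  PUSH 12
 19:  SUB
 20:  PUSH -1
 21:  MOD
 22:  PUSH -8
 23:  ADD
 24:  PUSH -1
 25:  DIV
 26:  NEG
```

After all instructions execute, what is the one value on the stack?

-8

PUSH -4 : -4
NEG     : 4
PUSH -2 : 4 -2
MUL     : -8
PUSH 9  : -8 9
MOD     : -8
NEG     : 8
NEG     : -8
NEG     : 8
PUSH -7 : 8 -7
SUB     : 15
PUSH -7 : 15 -7
MUL     : -105
PUSH 8  : -105 8
ADD     : -97
PUSH -7 : -97 -7
SUB     : -90
PUSH 12 : -90 12
SUB     : -102
PUSH -1 : -102 -1
MOD     : 0
PUSH -8 : 0 -8
ADD     : -8
PUSH -1 : -8 -1
DIV     : 8
NEG     : -8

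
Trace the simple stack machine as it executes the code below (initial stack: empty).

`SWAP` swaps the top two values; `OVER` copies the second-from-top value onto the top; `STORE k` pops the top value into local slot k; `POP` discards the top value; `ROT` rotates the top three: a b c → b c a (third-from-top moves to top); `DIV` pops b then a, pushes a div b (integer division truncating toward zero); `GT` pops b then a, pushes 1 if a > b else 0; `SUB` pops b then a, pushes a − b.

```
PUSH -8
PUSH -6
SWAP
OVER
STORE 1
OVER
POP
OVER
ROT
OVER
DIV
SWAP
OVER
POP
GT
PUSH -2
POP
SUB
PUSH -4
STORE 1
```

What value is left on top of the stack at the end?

PUSH -8 → [-8]
PUSH -6 → [-8, -6]
SWAP    → [-6, -8]
OVER    → [-6, -8, -6]
STORE 1 → [-6, -8]
OVER    → [-6, -8, -6]
POP     → [-6, -8]
OVER    → [-6, -8, -6]
ROT     → [-8, -6, -6]
OVER    → [-8, -6, -6, -6]
DIV     → [-8, -6, 1]
SWAP    → [-8, 1, -6]
OVER    → [-8, 1, -6, 1]
POP     → [-8, 1, -6]
GT      → [-8, 1]
PUSH -2 → [-8, 1, -2]
POP     → [-8, 1]
SUB     → [-9]
PUSH -4 → [-9, -4]
STORE 1 → [-9]

-9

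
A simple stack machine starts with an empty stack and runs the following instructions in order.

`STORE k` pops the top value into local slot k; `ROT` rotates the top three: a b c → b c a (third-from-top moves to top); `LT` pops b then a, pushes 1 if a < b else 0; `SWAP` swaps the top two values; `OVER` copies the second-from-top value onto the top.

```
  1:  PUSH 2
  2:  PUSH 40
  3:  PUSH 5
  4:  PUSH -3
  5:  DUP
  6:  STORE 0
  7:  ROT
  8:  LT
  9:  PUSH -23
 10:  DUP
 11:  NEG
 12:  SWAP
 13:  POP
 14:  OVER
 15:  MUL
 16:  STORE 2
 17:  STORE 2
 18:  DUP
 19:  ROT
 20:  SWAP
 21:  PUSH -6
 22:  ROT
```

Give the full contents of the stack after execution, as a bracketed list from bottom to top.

[5, 5, -6, 2]

PUSH 2   : [2]
PUSH 40  : [2, 40]
PUSH 5   : [2, 40, 5]
PUSH -3  : [2, 40, 5, -3]
DUP      : [2, 40, 5, -3, -3]
STORE 0  : [2, 40, 5, -3]
ROT      : [2, 5, -3, 40]
LT       : [2, 5, 1]
PUSH -23 : [2, 5, 1, -23]
DUP      : [2, 5, 1, -23, -23]
NEG      : [2, 5, 1, -23, 23]
SWAP     : [2, 5, 1, 23, -23]
POP      : [2, 5, 1, 23]
OVER     : [2, 5, 1, 23, 1]
MUL      : [2, 5, 1, 23]
STORE 2  : [2, 5, 1]
STORE 2  : [2, 5]
DUP      : [2, 5, 5]
ROT      : [5, 5, 2]
SWAP     : [5, 2, 5]
PUSH -6  : [5, 2, 5, -6]
ROT      : [5, 5, -6, 2]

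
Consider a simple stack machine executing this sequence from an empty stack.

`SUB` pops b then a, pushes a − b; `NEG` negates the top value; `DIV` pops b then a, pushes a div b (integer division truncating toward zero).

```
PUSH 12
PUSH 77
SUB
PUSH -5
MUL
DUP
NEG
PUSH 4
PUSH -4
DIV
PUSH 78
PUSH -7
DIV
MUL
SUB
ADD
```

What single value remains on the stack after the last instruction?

PUSH 12 : [12]
PUSH 77 : [12, 77]
SUB     : [-65]
PUSH -5 : [-65, -5]
MUL     : [325]
DUP     : [325, 325]
NEG     : [325, -325]
PUSH 4  : [325, -325, 4]
PUSH -4 : [325, -325, 4, -4]
DIV     : [325, -325, -1]
PUSH 78 : [325, -325, -1, 78]
PUSH -7 : [325, -325, -1, 78, -7]
DIV     : [325, -325, -1, -11]
MUL     : [325, -325, 11]
SUB     : [325, -336]
ADD     : [-11]

-11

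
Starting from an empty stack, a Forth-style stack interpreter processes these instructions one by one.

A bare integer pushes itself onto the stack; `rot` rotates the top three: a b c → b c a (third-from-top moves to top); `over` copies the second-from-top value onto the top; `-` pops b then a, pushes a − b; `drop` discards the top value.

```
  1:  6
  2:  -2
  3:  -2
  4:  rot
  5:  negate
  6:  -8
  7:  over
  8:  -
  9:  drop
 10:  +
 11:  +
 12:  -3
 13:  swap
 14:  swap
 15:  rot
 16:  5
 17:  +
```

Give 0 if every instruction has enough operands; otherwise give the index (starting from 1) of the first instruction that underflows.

6      : [6]
-2     : [6, -2]
-2     : [6, -2, -2]
rot    : [-2, -2, 6]
negate : [-2, -2, -6]
-8     : [-2, -2, -6, -8]
over   : [-2, -2, -6, -8, -6]
-      : [-2, -2, -6, -2]
drop   : [-2, -2, -6]
+      : [-2, -8]
+      : [-10]
-3     : [-10, -3]
swap   : [-3, -10]
swap   : [-10, -3]
rot  — needs 3 operands, stack has 2 → underflow

15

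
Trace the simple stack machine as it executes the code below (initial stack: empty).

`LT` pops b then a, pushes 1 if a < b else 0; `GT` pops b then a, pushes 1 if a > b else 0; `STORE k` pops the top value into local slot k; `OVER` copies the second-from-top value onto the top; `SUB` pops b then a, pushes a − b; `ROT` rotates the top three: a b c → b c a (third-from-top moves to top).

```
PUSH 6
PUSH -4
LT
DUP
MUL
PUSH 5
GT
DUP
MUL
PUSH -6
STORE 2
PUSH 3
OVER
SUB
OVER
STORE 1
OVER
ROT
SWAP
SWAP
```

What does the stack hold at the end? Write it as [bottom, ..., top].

[3, 0, 0]

PUSH 6  -> 6
PUSH -4 -> 6 -4
LT      -> 0
DUP     -> 0 0
MUL     -> 0
PUSH 5  -> 0 5
GT      -> 0
DUP     -> 0 0
MUL     -> 0
PUSH -6 -> 0 -6
STORE 2 -> 0
PUSH 3  -> 0 3
OVER    -> 0 3 0
SUB     -> 0 3
OVER    -> 0 3 0
STORE 1 -> 0 3
OVER    -> 0 3 0
ROT     -> 3 0 0
SWAP    -> 3 0 0
SWAP    -> 3 0 0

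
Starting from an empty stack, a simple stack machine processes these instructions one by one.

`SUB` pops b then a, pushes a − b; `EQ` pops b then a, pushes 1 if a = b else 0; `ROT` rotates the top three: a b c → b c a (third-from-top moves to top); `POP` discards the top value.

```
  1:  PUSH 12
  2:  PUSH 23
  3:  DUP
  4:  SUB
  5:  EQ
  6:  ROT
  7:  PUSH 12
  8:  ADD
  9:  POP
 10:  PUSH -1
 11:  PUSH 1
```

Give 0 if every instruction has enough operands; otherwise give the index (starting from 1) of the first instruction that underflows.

PUSH 12 -> [12]
PUSH 23 -> [12, 23]
DUP     -> [12, 23, 23]
SUB     -> [12, 0]
EQ      -> [0]
ROT  — needs 3 operands, stack has 1 → underflow

6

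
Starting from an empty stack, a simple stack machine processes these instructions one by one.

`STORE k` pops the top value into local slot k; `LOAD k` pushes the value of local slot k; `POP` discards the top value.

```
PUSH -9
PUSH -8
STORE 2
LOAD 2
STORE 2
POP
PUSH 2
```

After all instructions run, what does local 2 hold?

PUSH -9 → -9
PUSH -8 → -9 -8
STORE 2 → -9
LOAD 2  → -9 -8
STORE 2 → -9
POP     → (empty)
PUSH 2  → 2

-8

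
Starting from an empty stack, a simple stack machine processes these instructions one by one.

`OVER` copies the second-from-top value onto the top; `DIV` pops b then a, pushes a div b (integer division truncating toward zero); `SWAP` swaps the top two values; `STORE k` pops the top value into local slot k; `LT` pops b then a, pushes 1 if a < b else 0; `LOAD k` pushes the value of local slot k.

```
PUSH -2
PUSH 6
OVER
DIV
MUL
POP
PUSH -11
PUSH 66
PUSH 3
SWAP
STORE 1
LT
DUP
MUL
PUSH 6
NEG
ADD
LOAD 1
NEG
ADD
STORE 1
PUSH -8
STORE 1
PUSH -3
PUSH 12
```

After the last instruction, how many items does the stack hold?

PUSH -2  -> [-2]
PUSH 6   -> [-2, 6]
OVER     -> [-2, 6, -2]
DIV      -> [-2, -3]
MUL      -> [6]
POP      -> []
PUSH -11 -> [-11]
PUSH 66  -> [-11, 66]
PUSH 3   -> [-11, 66, 3]
SWAP     -> [-11, 3, 66]
STORE 1  -> [-11, 3]
LT       -> [1]
DUP      -> [1, 1]
MUL      -> [1]
PUSH 6   -> [1, 6]
NEG      -> [1, -6]
ADD      -> [-5]
LOAD 1   -> [-5, 66]
NEG      -> [-5, -66]
ADD      -> [-71]
STORE 1  -> []
PUSH -8  -> [-8]
STORE 1  -> []
PUSH -3  -> [-3]
PUSH 12  -> [-3, 12]

2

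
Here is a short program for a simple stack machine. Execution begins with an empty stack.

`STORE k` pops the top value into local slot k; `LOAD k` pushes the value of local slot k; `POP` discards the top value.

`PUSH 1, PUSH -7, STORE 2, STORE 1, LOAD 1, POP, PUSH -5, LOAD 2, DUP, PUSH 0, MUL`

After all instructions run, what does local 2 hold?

PUSH 1  -> 1
PUSH -7 -> 1 -7
STORE 2 -> 1
STORE 1 -> (empty)
LOAD 1  -> 1
POP     -> (empty)
PUSH -5 -> -5
LOAD 2  -> -5 -7
DUP     -> -5 -7 -7
PUSH 0  -> -5 -7 -7 0
MUL     -> -5 -7 0

-7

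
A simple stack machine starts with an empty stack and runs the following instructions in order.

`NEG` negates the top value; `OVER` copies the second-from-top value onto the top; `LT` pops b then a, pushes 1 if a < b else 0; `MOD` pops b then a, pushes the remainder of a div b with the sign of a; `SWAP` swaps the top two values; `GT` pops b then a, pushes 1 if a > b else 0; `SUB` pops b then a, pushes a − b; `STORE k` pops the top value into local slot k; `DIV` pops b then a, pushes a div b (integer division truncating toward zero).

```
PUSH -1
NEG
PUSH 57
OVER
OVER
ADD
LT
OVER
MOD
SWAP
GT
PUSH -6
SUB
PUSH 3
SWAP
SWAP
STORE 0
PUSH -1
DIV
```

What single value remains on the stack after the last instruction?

-6

PUSH -1  [-1]
NEG      [1]
PUSH 57  [1, 57]
OVER     [1, 57, 1]
OVER     [1, 57, 1, 57]
ADD      [1, 57, 58]
LT       [1, 1]
OVER     [1, 1, 1]
MOD      [1, 0]
SWAP     [0, 1]
GT       [0]
PUSH -6  [0, -6]
SUB      [6]
PUSH 3   [6, 3]
SWAP     [3, 6]
SWAP     [6, 3]
STORE 0  [6]
PUSH -1  [6, -1]
DIV      [-6]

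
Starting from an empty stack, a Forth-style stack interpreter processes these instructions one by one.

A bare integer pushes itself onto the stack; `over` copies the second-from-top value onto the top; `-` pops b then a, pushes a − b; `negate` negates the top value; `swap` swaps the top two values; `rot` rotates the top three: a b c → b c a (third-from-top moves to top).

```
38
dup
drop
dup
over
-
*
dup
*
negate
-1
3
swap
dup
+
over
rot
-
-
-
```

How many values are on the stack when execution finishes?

38     : 38
dup    : 38 38
drop   : 38
dup    : 38 38
over   : 38 38 38
-      : 38 0
*      : 0
dup    : 0 0
*      : 0
negate : 0
-1     : 0 -1
3      : 0 -1 3
swap   : 0 3 -1
dup    : 0 3 -1 -1
+      : 0 3 -2
over   : 0 3 -2 3
rot    : 0 -2 3 3
-      : 0 -2 0
-      : 0 -2
-      : 2

1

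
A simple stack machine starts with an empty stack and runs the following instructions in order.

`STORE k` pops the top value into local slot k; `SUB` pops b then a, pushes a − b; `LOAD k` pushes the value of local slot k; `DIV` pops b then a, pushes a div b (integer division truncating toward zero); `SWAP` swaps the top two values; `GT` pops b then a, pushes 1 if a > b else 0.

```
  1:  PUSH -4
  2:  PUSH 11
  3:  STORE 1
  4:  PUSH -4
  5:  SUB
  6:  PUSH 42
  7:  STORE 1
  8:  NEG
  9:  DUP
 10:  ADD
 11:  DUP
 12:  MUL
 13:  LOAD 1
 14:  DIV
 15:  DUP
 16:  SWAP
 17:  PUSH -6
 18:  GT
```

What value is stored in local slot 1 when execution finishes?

PUSH -4 : -4
PUSH 11 : -4 11
STORE 1 : -4
PUSH -4 : -4 -4
SUB     : 0
PUSH 42 : 0 42
STORE 1 : 0
NEG     : 0
DUP     : 0 0
ADD     : 0
DUP     : 0 0
MUL     : 0
LOAD 1  : 0 42
DIV     : 0
DUP     : 0 0
SWAP    : 0 0
PUSH -6 : 0 0 -6
GT      : 0 1

42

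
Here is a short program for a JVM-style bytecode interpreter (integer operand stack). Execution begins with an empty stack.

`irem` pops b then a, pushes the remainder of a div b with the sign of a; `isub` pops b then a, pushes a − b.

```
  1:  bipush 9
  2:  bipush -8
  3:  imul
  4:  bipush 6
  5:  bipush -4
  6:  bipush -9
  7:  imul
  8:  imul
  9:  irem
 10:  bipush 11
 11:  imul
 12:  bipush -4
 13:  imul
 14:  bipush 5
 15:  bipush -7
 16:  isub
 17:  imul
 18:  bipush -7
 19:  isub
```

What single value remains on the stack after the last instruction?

38023

bipush 9  -> [9]
bipush -8 -> [9, -8]
imul      -> [-72]
bipush 6  -> [-72, 6]
bipush -4 -> [-72, 6, -4]
bipush -9 -> [-72, 6, -4, -9]
imul      -> [-72, 6, 36]
imul      -> [-72, 216]
irem      -> [-72]
bipush 11 -> [-72, 11]
imul      -> [-792]
bipush -4 -> [-792, -4]
imul      -> [3168]
bipush 5  -> [3168, 5]
bipush -7 -> [3168, 5, -7]
isub      -> [3168, 12]
imul      -> [38016]
bipush -7 -> [38016, -7]
isub      -> [38023]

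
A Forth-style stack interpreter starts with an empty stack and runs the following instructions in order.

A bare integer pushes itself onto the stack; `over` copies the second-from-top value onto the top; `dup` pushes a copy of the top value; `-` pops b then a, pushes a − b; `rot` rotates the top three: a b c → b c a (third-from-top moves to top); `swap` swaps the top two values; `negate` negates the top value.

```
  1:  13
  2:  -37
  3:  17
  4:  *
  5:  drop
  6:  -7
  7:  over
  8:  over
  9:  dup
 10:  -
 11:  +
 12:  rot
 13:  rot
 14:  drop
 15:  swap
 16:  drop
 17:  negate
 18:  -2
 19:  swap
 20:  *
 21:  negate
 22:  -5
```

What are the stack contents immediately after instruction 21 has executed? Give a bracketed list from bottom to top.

13     → [13]
-37    → [13, -37]
17     → [13, -37, 17]
*      → [13, -629]
drop   → [13]
-7     → [13, -7]
over   → [13, -7, 13]
over   → [13, -7, 13, -7]
dup    → [13, -7, 13, -7, -7]
-      → [13, -7, 13, 0]
+      → [13, -7, 13]
rot    → [-7, 13, 13]
rot    → [13, 13, -7]
drop   → [13, 13]
swap   → [13, 13]
drop   → [13]
negate → [-13]
-2     → [-13, -2]
swap   → [-2, -13]
*      → [26]
negate → [-26]

[-26]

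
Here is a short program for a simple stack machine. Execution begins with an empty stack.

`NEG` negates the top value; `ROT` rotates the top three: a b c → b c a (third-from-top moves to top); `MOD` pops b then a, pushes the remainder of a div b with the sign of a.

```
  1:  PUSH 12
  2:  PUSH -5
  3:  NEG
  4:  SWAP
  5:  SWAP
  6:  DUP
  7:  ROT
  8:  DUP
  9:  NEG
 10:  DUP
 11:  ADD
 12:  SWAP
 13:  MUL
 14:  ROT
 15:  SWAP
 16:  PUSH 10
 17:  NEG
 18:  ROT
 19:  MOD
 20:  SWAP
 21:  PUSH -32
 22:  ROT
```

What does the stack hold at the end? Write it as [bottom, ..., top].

[5, -288, -32, 0]

PUSH 12   12
PUSH -5   12 -5
NEG       12 5
SWAP      5 12
SWAP      12 5
DUP       12 5 5
ROT       5 5 12
DUP       5 5 12 12
NEG       5 5 12 -12
DUP       5 5 12 -12 -12
ADD       5 5 12 -24
SWAP      5 5 -24 12
MUL       5 5 -288
ROT       5 -288 5
SWAP      5 5 -288
PUSH 10   5 5 -288 10
NEG       5 5 -288 -10
ROT       5 -288 -10 5
MOD       5 -288 0
SWAP      5 0 -288
PUSH -32  5 0 -288 -32
ROT       5 -288 -32 0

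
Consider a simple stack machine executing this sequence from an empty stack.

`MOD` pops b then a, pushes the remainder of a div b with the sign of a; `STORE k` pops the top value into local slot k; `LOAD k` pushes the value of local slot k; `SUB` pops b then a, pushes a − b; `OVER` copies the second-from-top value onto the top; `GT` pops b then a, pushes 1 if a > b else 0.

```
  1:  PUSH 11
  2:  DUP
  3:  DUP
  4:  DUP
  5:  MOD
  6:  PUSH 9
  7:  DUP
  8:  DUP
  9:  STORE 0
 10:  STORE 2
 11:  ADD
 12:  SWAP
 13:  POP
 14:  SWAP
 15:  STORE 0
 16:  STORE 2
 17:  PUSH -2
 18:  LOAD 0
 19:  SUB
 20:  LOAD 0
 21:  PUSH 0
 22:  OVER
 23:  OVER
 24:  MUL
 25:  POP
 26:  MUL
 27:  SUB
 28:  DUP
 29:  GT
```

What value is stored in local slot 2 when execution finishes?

9

PUSH 11  [11]
DUP      [11, 11]
DUP      [11, 11, 11]
DUP      [11, 11, 11, 11]
MOD      [11, 11, 0]
PUSH 9   [11, 11, 0, 9]
DUP      [11, 11, 0, 9, 9]
DUP      [11, 11, 0, 9, 9, 9]
STORE 0  [11, 11, 0, 9, 9]
STORE 2  [11, 11, 0, 9]
ADD      [11, 11, 9]
SWAP     [11, 9, 11]
POP      [11, 9]
SWAP     [9, 11]
STORE 0  [9]
STORE 2  []
PUSH -2  [-2]
LOAD 0   [-2, 11]
SUB      [-13]
LOAD 0   [-13, 11]
PUSH 0   [-13, 11, 0]
OVER     [-13, 11, 0, 11]
OVER     [-13, 11, 0, 11, 0]
MUL      [-13, 11, 0, 0]
POP      [-13, 11, 0]
MUL      [-13, 0]
SUB      [-13]
DUP      [-13, -13]
GT       [0]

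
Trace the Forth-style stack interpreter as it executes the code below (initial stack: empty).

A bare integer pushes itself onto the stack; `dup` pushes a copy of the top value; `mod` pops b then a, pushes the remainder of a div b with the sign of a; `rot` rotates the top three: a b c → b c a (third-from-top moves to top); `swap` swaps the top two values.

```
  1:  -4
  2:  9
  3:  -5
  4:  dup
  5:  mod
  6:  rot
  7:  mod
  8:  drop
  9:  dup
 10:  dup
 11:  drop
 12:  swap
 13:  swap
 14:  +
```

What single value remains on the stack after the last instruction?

18

-4   : -4
9    : -4 9
-5   : -4 9 -5
dup  : -4 9 -5 -5
mod  : -4 9 0
rot  : 9 0 -4
mod  : 9 0
drop : 9
dup  : 9 9
dup  : 9 9 9
drop : 9 9
swap : 9 9
swap : 9 9
+    : 18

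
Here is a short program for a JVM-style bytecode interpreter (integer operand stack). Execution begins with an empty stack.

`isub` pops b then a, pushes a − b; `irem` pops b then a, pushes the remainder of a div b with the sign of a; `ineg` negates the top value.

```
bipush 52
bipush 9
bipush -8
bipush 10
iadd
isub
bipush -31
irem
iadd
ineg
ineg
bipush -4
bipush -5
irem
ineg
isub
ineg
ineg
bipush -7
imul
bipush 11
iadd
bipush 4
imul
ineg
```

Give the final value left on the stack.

bipush 52   [52]
bipush 9    [52, 9]
bipush -8   [52, 9, -8]
bipush 10   [52, 9, -8, 10]
iadd        [52, 9, 2]
isub        [52, 7]
bipush -31  [52, 7, -31]
irem        [52, 7]
iadd        [59]
ineg        [-59]
ineg        [59]
bipush -4   [59, -4]
bipush -5   [59, -4, -5]
irem        [59, -4]
ineg        [59, 4]
isub        [55]
ineg        [-55]
ineg        [55]
bipush -7   [55, -7]
imul        [-385]
bipush 11   [-385, 11]
iadd        [-374]
bipush 4    [-374, 4]
imul        [-1496]
ineg        [1496]

1496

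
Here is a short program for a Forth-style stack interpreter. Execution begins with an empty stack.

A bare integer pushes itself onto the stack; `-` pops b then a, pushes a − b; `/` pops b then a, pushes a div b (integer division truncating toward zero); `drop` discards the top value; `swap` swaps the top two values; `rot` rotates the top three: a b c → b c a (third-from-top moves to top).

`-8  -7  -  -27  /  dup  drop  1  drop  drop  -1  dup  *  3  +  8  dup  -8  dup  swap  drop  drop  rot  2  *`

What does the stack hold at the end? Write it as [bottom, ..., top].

[8, 8, 8]

-8   : [-8]
-7   : [-8, -7]
-    : [-1]
-27  : [-1, -27]
/    : [0]
dup  : [0, 0]
drop : [0]
1    : [0, 1]
drop : [0]
drop : []
-1   : [-1]
dup  : [-1, -1]
*    : [1]
3    : [1, 3]
+    : [4]
8    : [4, 8]
dup  : [4, 8, 8]
-8   : [4, 8, 8, -8]
dup  : [4, 8, 8, -8, -8]
swap : [4, 8, 8, -8, -8]
drop : [4, 8, 8, -8]
drop : [4, 8, 8]
rot  : [8, 8, 4]
2    : [8, 8, 4, 2]
*    : [8, 8, 8]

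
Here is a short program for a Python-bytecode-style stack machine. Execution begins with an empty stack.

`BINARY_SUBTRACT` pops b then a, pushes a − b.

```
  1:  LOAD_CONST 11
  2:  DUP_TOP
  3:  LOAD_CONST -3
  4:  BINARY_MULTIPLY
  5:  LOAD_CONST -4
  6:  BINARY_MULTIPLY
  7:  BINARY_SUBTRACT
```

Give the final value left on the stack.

LOAD_CONST 11    11
DUP_TOP          11 11
LOAD_CONST -3    11 11 -3
BINARY_MULTIPLY  11 -33
LOAD_CONST -4    11 -33 -4
BINARY_MULTIPLY  11 132
BINARY_SUBTRACT  -121

-121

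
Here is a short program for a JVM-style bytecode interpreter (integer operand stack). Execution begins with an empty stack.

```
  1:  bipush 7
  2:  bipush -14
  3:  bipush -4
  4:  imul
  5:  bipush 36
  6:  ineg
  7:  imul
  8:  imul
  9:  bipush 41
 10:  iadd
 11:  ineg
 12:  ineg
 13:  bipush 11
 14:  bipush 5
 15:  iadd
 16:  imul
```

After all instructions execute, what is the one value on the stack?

bipush 7   : 7
bipush -14 : 7 -14
bipush -4  : 7 -14 -4
imul       : 7 56
bipush 36  : 7 56 36
ineg       : 7 56 -36
imul       : 7 -2016
imul       : -14112
bipush 41  : -14112 41
iadd       : -14071
ineg       : 14071
ineg       : -14071
bipush 11  : -14071 11
bipush 5   : -14071 11 5
iadd       : -14071 16
imul       : -225136

-225136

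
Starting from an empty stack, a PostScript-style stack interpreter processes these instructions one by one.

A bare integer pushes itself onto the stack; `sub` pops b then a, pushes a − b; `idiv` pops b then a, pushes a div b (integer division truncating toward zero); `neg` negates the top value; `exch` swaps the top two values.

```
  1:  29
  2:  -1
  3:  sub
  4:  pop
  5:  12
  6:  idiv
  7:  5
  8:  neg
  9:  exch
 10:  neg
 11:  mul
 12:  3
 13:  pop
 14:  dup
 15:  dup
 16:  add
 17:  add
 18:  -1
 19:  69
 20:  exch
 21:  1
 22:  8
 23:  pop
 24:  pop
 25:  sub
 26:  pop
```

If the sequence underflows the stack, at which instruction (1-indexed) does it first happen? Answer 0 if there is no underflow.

29  → [29]
-1  → [29, -1]
sub → [30]
pop → []
12  → [12]
idiv  — needs 2 operands, stack has 1 → underflow

6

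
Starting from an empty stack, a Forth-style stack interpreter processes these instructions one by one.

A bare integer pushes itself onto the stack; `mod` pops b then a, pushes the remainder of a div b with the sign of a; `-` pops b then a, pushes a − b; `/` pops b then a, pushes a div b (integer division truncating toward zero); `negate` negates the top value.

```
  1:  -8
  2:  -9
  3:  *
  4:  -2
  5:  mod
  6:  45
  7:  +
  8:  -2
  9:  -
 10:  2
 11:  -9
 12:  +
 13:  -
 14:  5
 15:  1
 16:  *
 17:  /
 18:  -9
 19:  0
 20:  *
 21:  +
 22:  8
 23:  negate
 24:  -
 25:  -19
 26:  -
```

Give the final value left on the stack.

-8     -> [-8]
-9     -> [-8, -9]
*      -> [72]
-2     -> [72, -2]
mod    -> [0]
45     -> [0, 45]
+      -> [45]
-2     -> [45, -2]
-      -> [47]
2      -> [47, 2]
-9     -> [47, 2, -9]
+      -> [47, -7]
-      -> [54]
5      -> [54, 5]
1      -> [54, 5, 1]
*      -> [54, 5]
/      -> [10]
-9     -> [10, -9]
0      -> [10, -9, 0]
*      -> [10, 0]
+      -> [10]
8      -> [10, 8]
negate -> [10, -8]
-      -> [18]
-19    -> [18, -19]
-      -> [37]

37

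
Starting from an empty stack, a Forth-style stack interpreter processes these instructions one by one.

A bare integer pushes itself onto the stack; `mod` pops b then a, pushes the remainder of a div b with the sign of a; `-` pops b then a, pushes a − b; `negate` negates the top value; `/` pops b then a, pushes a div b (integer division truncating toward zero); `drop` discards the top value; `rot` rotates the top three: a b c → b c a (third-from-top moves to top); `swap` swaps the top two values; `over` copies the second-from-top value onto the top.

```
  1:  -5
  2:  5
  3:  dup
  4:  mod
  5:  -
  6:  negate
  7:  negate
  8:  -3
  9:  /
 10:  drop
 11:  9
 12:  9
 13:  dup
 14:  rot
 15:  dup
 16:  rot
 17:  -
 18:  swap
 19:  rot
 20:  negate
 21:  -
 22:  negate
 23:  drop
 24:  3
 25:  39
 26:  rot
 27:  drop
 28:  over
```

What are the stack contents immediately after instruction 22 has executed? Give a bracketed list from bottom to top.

[0, -18]

-5      [-5]
5       [-5, 5]
dup     [-5, 5, 5]
mod     [-5, 0]
-       [-5]
negate  [5]
negate  [-5]
-3      [-5, -3]
/       [1]
drop    []
9       [9]
9       [9, 9]
dup     [9, 9, 9]
rot     [9, 9, 9]
dup     [9, 9, 9, 9]
rot     [9, 9, 9, 9]
-       [9, 9, 0]
swap    [9, 0, 9]
rot     [0, 9, 9]
negate  [0, 9, -9]
-       [0, 18]
negate  [0, -18]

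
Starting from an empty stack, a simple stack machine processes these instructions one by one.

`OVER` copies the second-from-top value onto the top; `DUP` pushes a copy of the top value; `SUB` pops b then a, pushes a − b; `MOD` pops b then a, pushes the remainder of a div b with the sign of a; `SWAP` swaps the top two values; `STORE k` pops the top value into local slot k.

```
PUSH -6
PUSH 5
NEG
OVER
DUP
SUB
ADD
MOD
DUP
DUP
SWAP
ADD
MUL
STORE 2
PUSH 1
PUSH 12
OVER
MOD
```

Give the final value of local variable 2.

2

PUSH -6  [-6]
PUSH 5   [-6, 5]
NEG      [-6, -5]
OVER     [-6, -5, -6]
DUP      [-6, -5, -6, -6]
SUB      [-6, -5, 0]
ADD      [-6, -5]
MOD      [-1]
DUP      [-1, -1]
DUP      [-1, -1, -1]
SWAP     [-1, -1, -1]
ADD      [-1, -2]
MUL      [2]
STORE 2  []
PUSH 1   [1]
PUSH 12  [1, 12]
OVER     [1, 12, 1]
MOD      [1, 0]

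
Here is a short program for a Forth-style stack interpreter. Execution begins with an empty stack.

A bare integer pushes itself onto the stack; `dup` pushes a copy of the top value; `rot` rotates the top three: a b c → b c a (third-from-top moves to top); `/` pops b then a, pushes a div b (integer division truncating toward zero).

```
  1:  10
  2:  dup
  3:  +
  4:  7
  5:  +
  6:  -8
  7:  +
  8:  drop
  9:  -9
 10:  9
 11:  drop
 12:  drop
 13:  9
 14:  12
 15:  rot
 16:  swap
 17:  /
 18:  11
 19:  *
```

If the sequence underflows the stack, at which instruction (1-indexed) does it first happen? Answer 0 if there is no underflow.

10   : [10]
dup  : [10, 10]
+    : [20]
7    : [20, 7]
+    : [27]
-8   : [27, -8]
+    : [19]
drop : []
-9   : [-9]
9    : [-9, 9]
drop : [-9]
drop : []
9    : [9]
12   : [9, 12]
rot  — needs 3 operands, stack has 2 → underflow

15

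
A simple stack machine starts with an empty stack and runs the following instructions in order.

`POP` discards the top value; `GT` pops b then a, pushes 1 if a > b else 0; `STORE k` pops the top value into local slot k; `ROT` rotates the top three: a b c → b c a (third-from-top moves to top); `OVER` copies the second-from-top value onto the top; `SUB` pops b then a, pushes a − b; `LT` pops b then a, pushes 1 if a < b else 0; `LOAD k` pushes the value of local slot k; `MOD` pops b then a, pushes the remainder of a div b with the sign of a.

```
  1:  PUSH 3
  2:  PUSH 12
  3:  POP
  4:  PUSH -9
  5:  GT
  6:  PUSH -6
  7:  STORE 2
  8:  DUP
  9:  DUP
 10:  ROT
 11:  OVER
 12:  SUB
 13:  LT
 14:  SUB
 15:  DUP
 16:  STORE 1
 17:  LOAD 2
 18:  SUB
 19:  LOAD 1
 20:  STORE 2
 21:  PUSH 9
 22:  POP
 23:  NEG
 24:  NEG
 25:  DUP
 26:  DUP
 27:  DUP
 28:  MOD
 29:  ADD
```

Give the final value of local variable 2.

PUSH 3  : 3
PUSH 12 : 3 12
POP     : 3
PUSH -9 : 3 -9
GT      : 1
PUSH -6 : 1 -6
STORE 2 : 1
DUP     : 1 1
DUP     : 1 1 1
ROT     : 1 1 1
OVER    : 1 1 1 1
SUB     : 1 1 0
LT      : 1 0
SUB     : 1
DUP     : 1 1
STORE 1 : 1
LOAD 2  : 1 -6
SUB     : 7
LOAD 1  : 7 1
STORE 2 : 7
PUSH 9  : 7 9
POP     : 7
NEG     : -7
NEG     : 7
DUP     : 7 7
DUP     : 7 7 7
DUP     : 7 7 7 7
MOD     : 7 7 0
ADD     : 7 7

1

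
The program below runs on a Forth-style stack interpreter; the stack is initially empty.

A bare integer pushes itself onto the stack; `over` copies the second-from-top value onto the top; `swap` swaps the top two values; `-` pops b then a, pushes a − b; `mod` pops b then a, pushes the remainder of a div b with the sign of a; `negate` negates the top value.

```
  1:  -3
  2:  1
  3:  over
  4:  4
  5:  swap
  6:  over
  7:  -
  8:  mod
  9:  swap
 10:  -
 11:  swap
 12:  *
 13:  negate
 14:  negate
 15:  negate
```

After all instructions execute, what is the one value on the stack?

9

-3      -3
1       -3 1
over    -3 1 -3
4       -3 1 -3 4
swap    -3 1 4 -3
over    -3 1 4 -3 4
-       -3 1 4 -7
mod     -3 1 4
swap    -3 4 1
-       -3 3
swap    3 -3
*       -9
negate  9
negate  -9
negate  9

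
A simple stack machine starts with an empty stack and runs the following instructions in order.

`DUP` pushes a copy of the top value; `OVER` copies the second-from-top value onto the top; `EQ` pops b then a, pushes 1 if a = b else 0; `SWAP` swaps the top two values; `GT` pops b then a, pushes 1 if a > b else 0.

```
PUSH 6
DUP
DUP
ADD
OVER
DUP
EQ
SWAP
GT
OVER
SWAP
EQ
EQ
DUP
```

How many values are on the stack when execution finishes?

2

PUSH 6  [6]
DUP     [6, 6]
DUP     [6, 6, 6]
ADD     [6, 12]
OVER    [6, 12, 6]
DUP     [6, 12, 6, 6]
EQ      [6, 12, 1]
SWAP    [6, 1, 12]
GT      [6, 0]
OVER    [6, 0, 6]
SWAP    [6, 6, 0]
EQ      [6, 0]
EQ      [0]
DUP     [0, 0]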